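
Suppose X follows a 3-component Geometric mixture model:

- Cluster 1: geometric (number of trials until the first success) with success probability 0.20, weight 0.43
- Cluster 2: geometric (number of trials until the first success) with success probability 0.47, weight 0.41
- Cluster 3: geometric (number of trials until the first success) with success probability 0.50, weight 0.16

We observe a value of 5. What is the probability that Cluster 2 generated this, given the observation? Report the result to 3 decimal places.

0.274

Posterior ∝ prior × likelihood, so P(k | x) ∝ π_k f_k(x); normalise over all components.
Component likelihoods at x = 5:
  L_1 = 0.20·(1−0.20)^4 = 0.20·0.4096 = 0.08192
  L_2 = 0.47·(1−0.47)^4 = 0.47·0.0789048 = 0.0370853
  L_3 = 0.50·(1−0.50)^4 = 0.50·0.0625 = 0.03125
Multiply by the mixture weights:
  π_1·L_1 = 0.43 × 0.08192 = 0.0352256
  π_2·L_2 = 0.41 × 0.0370853 = 0.015205
  π_3·L_3 = 0.16 × 0.03125 = 0.005
Denominator: 0.0352256 + 0.015205 + 0.005 = 0.0554306
P(Cluster 2 | the observation) = 0.015205 / 0.0554306 ≈ 0.274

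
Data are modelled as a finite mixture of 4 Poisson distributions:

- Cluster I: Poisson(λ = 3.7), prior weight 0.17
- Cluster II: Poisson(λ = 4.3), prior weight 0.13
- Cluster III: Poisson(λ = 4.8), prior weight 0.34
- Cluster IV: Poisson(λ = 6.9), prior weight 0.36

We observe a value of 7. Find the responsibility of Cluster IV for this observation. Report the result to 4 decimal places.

0.5173

Posterior ∝ prior × likelihood, so P(k | x) ∝ π_k f_k(x); normalise over all components.
Evaluate each component's likelihood at the observed value:
  f_I = e^(−3.7)·3.7^7/7! = 0.0465685
  f_II = e^(−4.3)·4.3^7/7! = 0.0731783
  f_III = e^(−4.8)·4.8^7/7! = 0.0958616
  f_IV = e^(−6.9)·6.9^7/7! = 0.148895
Multiply by the mixture weights:
  π_I·f_I = 0.17 × 0.0465685 = 0.00791664
  π_II·f_II = 0.13 × 0.0731783 = 0.00951318
  π_III·f_III = 0.34 × 0.0958616 = 0.0325929
  π_IV·f_IV = 0.36 × 0.148895 = 0.0536023
Evidence: 0.00791664 + 0.00951318 + 0.0325929 + 0.0536023 = 0.103625
P(Cluster IV | data) = 0.0536023 / 0.103625 ≈ 0.5173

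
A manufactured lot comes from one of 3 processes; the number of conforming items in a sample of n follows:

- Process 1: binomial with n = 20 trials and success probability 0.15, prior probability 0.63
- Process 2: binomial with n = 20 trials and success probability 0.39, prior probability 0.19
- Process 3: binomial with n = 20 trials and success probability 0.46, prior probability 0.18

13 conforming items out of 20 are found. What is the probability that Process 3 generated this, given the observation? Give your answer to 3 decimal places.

0.775

Posterior ∝ prior × likelihood, so P(k | x) ∝ w_k f_k(x); normalise over all components.
Evaluate each component's likelihood at the observed value:
  p_1 = C(20,13)·0.15^13·0.85^7 = 77520·1.9462e-11·0.320577 = 4.83652e-07
  p_2 = C(20,13)·0.39^13·0.61^7 = 77520·4.82881e-06·0.0314274 = 0.0117642
  p_3 = C(20,13)·0.46^13·0.54^7 = 77520·4.12907e-05·0.0133893 = 0.042857
Prior × likelihood for each component:
  w_1·p_1 = 0.63 × 4.83652e-07 = 3.047e-07
  w_2·p_2 = 0.19 × 0.0117642 = 0.0022352
  w_3·p_3 = 0.18 × 0.042857 = 0.00771426
Sum: 3.047e-07 + 0.0022352 + 0.00771426 = 0.00994977
P(Process 3 | data) ≈ 0.775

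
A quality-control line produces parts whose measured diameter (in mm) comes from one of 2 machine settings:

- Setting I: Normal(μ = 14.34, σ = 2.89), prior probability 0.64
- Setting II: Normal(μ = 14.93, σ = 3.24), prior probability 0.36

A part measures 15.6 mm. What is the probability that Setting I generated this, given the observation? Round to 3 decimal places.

0.649

Apply Bayes' rule: the posterior for each component is proportional to its prior times its likelihood at x.
Component likelihoods at x = 15.6 mm:
  p_I = (1/(2.89·√(2π)))·exp(−(15.6−14.34)²/(2·2.89²)) = 0.138042·exp(-0.09504) = 0.125527
  p_II = (1/(3.24·√(2π)))·exp(−(15.6−14.93)²/(2·3.24²)) = 0.123130·exp(-0.02138) = 0.120526
Weight by the priors:
  P(Z=I)·p_I = 0.64 × 0.125527 = 0.0803371
  P(Z=II)·p_II = 0.36 × 0.120526 = 0.0433892
Normaliser: 0.0803371 + 0.0433892 = 0.123726
P(Setting I | 15.6 mm) ≈ 0.649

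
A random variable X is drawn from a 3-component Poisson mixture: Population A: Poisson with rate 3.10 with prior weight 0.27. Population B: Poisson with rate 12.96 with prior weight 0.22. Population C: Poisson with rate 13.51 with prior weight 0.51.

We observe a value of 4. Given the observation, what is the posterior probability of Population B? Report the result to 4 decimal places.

Posterior ∝ prior × likelihood, so P(k | x) ∝ P(Z=k) f_k(x); normalise over all components.
Component likelihoods at x = 4:
  L_A = 0.17335
  L_B = 0.00276536
  L_C = 0.00188405
Weight by the priors:
  P(Z=A)·L_A = 0.27 × 0.17335 = 0.0468044
  P(Z=B)·L_B = 0.22 × 0.00276536 = 0.00060838
  P(Z=C)·L_C = 0.51 × 0.00188405 = 0.000960864
Evidence: 0.0468044 + 0.00060838 + 0.000960864 = 0.0483736
So the posterior for Population B is 0.00060838 / 0.0483736 ≈ 0.0126.

0.0126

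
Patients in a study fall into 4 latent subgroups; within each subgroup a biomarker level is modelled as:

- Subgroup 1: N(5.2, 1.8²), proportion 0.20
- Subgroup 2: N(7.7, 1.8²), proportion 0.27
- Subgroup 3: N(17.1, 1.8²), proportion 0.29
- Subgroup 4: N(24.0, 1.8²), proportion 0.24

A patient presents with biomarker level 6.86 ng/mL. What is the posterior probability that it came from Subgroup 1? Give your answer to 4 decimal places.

0.3506

P(component k | x) = π_k·f_k(x) / marginal(x), where marginal(x) = Σ_j π_j·f_j(x).
Component likelihoods at x = 6.86 ng/mL:
  p_1 = (1/(1.8·√(2π)))·exp(−(6.86−5.2)²/(2·1.8²)) = 0.221635·exp(-0.42525) = 0.144862
  p_2 = (1/(1.8·√(2π)))·exp(−(6.86−7.7)²/(2·1.8²)) = 0.221635·exp(-0.10889) = 0.198769
  p_3 = (1/(1.8·√(2π)))·exp(−(6.86−17.1)²/(2·1.8²)) = 0.221635·exp(-16.18173) = 2.07971e-08
  p_4 = (1/(1.8·√(2π)))·exp(−(6.86−24.0)²/(2·1.8²)) = 0.221635·exp(-45.33636) = 4.53218e-21
Multiply by the mixture weights:
  π_1·p_1 = 0.20 × 0.144862 = 0.0289724
  π_2·p_2 = 0.27 × 0.198769 = 0.0536675
  π_3·p_3 = 0.29 × 2.07971e-08 = 6.03115e-09
  π_4·p_4 = 0.24 × 4.53218e-21 = 1.08772e-21
Sum: 0.0289724 + 0.0536675 + 6.03115e-09 + 1.08772e-21 = 0.08264
P(Subgroup 1 | 6.86 ng/mL) ≈ 0.3506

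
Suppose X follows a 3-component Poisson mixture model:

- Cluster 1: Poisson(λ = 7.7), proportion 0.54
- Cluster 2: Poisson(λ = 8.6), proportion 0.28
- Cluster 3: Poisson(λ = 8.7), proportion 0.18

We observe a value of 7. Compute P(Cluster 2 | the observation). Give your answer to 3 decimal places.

0.262

The responsibility of component k is P(Z=k) f_k(x) divided by Σ_j P(Z=j) f_j(x).
Component likelihoods at x = 7:
  p_1 = 0.144191
  p_2 = 0.127094
  p_3 = 0.124693
Unnormalised posteriors:
  P(Z=1)·p_1 = 0.54 × 0.144191 = 0.0778629
  P(Z=2)·p_2 = 0.28 × 0.127094 = 0.0355864
  P(Z=3)·p_3 = 0.18 × 0.124693 = 0.0224447
Sum: 0.0778629 + 0.0355864 + 0.0224447 = 0.135894
Responsibility of Cluster 2: 0.0355864 / 0.135894 ≈ 0.262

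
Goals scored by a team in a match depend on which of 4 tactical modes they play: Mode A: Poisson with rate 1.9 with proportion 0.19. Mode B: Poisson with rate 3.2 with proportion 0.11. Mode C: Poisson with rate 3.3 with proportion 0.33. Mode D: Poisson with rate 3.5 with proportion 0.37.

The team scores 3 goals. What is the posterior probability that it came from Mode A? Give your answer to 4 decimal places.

0.1549

P(component k | x) = w_k·f_k(x) / marginal(x), where marginal(x) = Σ_j w_j·f_j(x).
Poisson probabilities:
  L_A = 0.170982
  L_B = 0.222616
  L_C = 0.220912
  L_D = 0.215785
Unnormalised posteriors:
  w_A·L_A = 0.19 × 0.170982 = 0.0324866
  w_B·L_B = 0.11 × 0.222616 = 0.0244878
  w_C·L_C = 0.33 × 0.220912 = 0.0729009
  w_D·L_D = 0.37 × 0.215785 = 0.0798406
Normaliser: 0.0324866 + 0.0244878 + 0.0729009 + 0.0798406 = 0.209716
P(Mode A | the observation) = 0.0324866 / 0.209716 ≈ 0.1549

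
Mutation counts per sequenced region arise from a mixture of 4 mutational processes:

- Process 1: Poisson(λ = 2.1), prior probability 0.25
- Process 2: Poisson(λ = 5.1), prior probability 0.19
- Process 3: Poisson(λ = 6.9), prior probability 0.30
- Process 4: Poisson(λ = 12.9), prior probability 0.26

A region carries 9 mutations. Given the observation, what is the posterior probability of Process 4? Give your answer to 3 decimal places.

P(component k | x) = π_k·f_k(x) / marginal(x), where marginal(x) = Σ_j π_j·f_j(x).
Poisson probabilities:
  L_1 = e^(−2.1)·2.1^9/9! = 0.000268035
  L_2 = e^(−5.1)·5.1^9/9! = 0.0392163
  L_3 = e^(−6.9)·6.9^9/9! = 0.0984571
  L_4 = e^(−12.9)·12.9^9/9! = 0.0680998
Prior × likelihood for each component:
  π_1·L_1 = 0.25 × 0.000268035 = 6.70089e-05
  π_2·L_2 = 0.19 × 0.0392163 = 0.0074511
  π_3·L_3 = 0.30 × 0.0984571 = 0.0295371
  π_4·L_4 = 0.26 × 0.0680998 = 0.0177059
Denominator: 6.70089e-05 + 0.0074511 + 0.0295371 + 0.0177059 = 0.0547612
Responsibility of Process 4: 0.0177059 / 0.0547612 ≈ 0.323

0.323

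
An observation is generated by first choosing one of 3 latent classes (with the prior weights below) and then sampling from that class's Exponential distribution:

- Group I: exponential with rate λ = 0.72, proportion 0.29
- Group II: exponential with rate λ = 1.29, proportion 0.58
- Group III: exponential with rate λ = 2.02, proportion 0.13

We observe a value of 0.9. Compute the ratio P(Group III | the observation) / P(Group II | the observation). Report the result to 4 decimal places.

0.1819

Since P(k|x) ∝ w_k f_k(x), the posterior odds are w_i f_i(x) / (w_j f_j(x)).
Component likelihoods at x = 0.9:
  f_I = 0.72·e^(−0.72·0.9) = 0.72·e^(−0.6480) = 0.376625
  f_II = 1.29·e^(−1.29·0.9) = 1.29·e^(−1.1610) = 0.403993
  f_III = 2.02·e^(−2.02·0.9) = 2.02·e^(−1.8180) = 0.327947
Posterior odds = (w_III·f_III) / (w_II·f_II) = (0.13·0.327947) / (0.58·0.403993) = 0.0426331 / 0.234316 ≈ 0.1819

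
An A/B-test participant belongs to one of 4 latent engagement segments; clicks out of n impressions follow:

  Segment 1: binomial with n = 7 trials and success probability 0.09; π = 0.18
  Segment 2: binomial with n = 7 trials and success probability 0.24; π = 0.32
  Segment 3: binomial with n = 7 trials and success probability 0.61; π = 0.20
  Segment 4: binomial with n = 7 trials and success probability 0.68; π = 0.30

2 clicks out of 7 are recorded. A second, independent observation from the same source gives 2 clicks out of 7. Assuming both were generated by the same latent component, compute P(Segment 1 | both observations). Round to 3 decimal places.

0.061

P(component k | x) = P(Z=k)·f_k(x) / marginal(x), where marginal(x) = Σ_j P(Z=j)·f_j(x).
Since both observations come from the same component, the likelihood for component k is f_k(x₁)·f_k(x₂).
  L_1 = [C(7,2)·0.09^2·0.91^5 = 21·0.0081·0.624032 = 0.106148] × [0.106148] = 0.0112674
  L_2 = [C(7,2)·0.24^2·0.76^5 = 21·0.0576·0.253553 = 0.306697] × [0.306697] = 0.0940631
  L_3 = [C(7,2)·0.61^2·0.39^5 = 21·0.3721·0.00902242 = 0.0705021] × [0.0705021] = 0.00497054
  L_4 = [C(7,2)·0.68^2·0.32^5 = 21·0.4624·0.00335544 = 0.0325827] × [0.0325827] = 0.00106163
Unnormalised posteriors:
  P(Z=1)·L_1 = 0.18 × 0.0112674 = 0.00202813
  P(Z=2)·L_2 = 0.32 × 0.0940631 = 0.0301002
  P(Z=3)·L_3 = 0.20 × 0.00497054 = 0.000994109
  P(Z=4)·L_4 = 0.30 × 0.00106163 = 0.00031849
Marginal: 0.00202813 + 0.0301002 + 0.000994109 + 0.00031849 = 0.0334409
P(Segment 1 | x₁, x₂) ≈ 0.061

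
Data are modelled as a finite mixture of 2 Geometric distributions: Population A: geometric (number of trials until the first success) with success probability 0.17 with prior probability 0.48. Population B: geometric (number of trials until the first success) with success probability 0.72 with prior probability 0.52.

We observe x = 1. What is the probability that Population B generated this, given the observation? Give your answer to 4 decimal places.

By Bayes' theorem, P(k | x) = π_k f_k(x) / Σ_j π_j f_j(x).
Evaluate each component's likelihood at the observed value:
  p_A = 0.17
  p_B = 0.72
Prior × likelihood for each component:
  π_A·p_A = 0.48 × 0.17 = 0.0816
  π_B·p_B = 0.52 × 0.72 = 0.3744
Normaliser: 0.0816 + 0.3744 = 0.456
Responsibility of Population B: 0.3744 / 0.456 ≈ 0.8211

0.8211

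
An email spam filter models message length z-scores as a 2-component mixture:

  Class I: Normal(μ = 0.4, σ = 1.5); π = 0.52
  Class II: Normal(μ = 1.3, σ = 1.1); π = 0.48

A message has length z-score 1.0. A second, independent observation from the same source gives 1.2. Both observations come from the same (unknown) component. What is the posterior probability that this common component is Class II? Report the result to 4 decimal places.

0.6729

The responsibility of component k is π_k f_k(x) divided by Σ_j π_j f_j(x).
Since both observations come from the same component, the likelihood for component k is f_k(x₁)·f_k(x₂).
  p_I = [0.245513] × [0.230703] = 0.0566406
  p_II = [0.349435] × [0.361179] = 0.126209
Prior × likelihood for each component:
  π_I·p_I = 0.52 × 0.0566406 = 0.0294531
  π_II·p_II = 0.48 × 0.126209 = 0.0605801
Marginal: 0.0294531 + 0.0605801 = 0.0900332
So the posterior for Class II is 0.0605801 / 0.0900332 ≈ 0.6729.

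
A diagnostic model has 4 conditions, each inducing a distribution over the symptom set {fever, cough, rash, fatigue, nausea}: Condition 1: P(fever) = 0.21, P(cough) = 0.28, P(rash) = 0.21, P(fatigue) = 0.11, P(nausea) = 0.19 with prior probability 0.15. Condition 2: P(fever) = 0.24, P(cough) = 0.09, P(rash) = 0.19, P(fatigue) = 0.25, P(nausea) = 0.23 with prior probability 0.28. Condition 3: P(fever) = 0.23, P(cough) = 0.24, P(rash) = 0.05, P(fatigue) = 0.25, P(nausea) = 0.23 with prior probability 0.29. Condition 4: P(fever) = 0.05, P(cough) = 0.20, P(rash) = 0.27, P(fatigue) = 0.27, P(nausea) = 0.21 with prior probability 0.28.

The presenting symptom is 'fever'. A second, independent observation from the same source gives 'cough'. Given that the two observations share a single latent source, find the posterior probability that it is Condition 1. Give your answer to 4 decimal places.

0.2619

Posterior ∝ prior × likelihood, so P(k | x) ∝ π_k f_k(x); normalise over all components.
Since both observations come from the same component, the likelihood for component k is f_k(x₁)·f_k(x₂).
  L_1 = [0.21] × [0.28] = 0.0588
  L_2 = [0.24] × [0.09] = 0.0216
  L_3 = [0.23] × [0.24] = 0.0552
  L_4 = [0.05] × [0.2] = 0.01
Prior × likelihood for each component:
  π_1·L_1 = 0.15 × 0.0588 = 0.00882
  π_2·L_2 = 0.28 × 0.0216 = 0.006048
  π_3·L_3 = 0.29 × 0.0552 = 0.016008
  π_4·L_4 = 0.28 × 0.01 = 0.0028
Evidence: 0.00882 + 0.006048 + 0.016008 + 0.0028 = 0.033676
P(Condition 1 | x₁,x₂) = 0.00882 / 0.033676 ≈ 0.2619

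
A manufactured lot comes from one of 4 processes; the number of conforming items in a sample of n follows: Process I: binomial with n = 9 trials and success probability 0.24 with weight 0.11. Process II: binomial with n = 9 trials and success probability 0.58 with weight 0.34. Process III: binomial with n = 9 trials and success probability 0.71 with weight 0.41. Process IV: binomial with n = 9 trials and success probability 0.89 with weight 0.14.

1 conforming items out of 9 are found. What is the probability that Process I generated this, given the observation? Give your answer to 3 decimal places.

Apply Bayes' rule: the posterior for each component is proportional to its prior times its likelihood at x.
Component likelihoods at x = 1 conforming items out of 9:
  f_I = C(9,1)·0.24^1·0.76^8 = 9·0.24·0.111303 = 0.240416
  f_II = C(9,1)·0.58^1·0.42^8 = 9·0.58·0.000968265 = 0.00505434
  f_III = C(9,1)·0.71^1·0.29^8 = 9·0.71·5.00246e-05 = 0.000319657
  f_IV = C(9,1)·0.89^1·0.11^8 = 9·0.89·2.14359e-08 = 1.71701e-07
Weight by the priors:
  π_I·f_I = 0.11 × 0.240416 = 0.0264457
  π_II·f_II = 0.34 × 0.00505434 = 0.00171848
  π_III·f_III = 0.41 × 0.000319657 = 0.00013106
  π_IV·f_IV = 0.14 × 1.71701e-07 = 2.40382e-08
Normaliser: 0.0264457 + 0.00171848 + 0.00013106 + 2.40382e-08 = 0.0282953
Responsibility of Process I: 0.0264457 / 0.0282953 ≈ 0.935

0.935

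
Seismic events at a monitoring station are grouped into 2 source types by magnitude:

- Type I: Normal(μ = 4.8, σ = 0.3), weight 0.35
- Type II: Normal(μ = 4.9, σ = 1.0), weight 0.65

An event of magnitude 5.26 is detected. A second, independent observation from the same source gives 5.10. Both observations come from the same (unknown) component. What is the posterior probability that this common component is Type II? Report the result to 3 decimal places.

Posterior ∝ prior × likelihood, so P(k | x) ∝ P(Z=k) f_k(x); normalise over all components.
Since both observations come from the same component, the likelihood for component k is f_k(x₁)·f_k(x₂).
  f_I = [0.410442] × [0.806569] = 0.33105
  f_II = [0.373911] × [0.391043] = 0.146215
Prior × likelihood for each component:
  P(Z=I)·f_I = 0.35 × 0.33105 = 0.115867
  P(Z=II)·f_II = 0.65 × 0.146215 = 0.0950398
Normaliser: 0.115867 + 0.0950398 = 0.210907
So the posterior for Type II is 0.0950398 / 0.210907 ≈ 0.451.

0.451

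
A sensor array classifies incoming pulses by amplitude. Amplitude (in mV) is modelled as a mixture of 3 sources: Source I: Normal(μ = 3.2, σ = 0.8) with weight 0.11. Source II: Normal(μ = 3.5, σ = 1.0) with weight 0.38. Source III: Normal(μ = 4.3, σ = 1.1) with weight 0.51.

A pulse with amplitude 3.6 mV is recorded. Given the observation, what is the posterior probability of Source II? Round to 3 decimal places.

By Bayes' theorem, P(k | x) = w_k f_k(x) / Σ_j w_j f_j(x).
Normal densities:
  f_I = (1/(0.8·√(2π)))·exp(−(3.6−3.2)²/(2·0.8²)) = 0.498678·exp(-0.12500) = 0.440082
  f_II = (1/(1.0·√(2π)))·exp(−(3.6−3.5)²/(2·1.0²)) = 0.398942·exp(-0.00500) = 0.396953
  f_III = (1/(1.1·√(2π)))·exp(−(3.6−4.3)²/(2·1.1²)) = 0.362675·exp(-0.20248) = 0.296198
Weight by the priors:
  w_I·f_I = 0.11 × 0.440082 = 0.048409
  w_II·f_II = 0.38 × 0.396953 = 0.150842
  w_III·f_III = 0.51 × 0.296198 = 0.151061
Evidence: 0.048409 + 0.150842 + 0.151061 = 0.350312
P(Source II | 3.6 mV) = 0.150842 / 0.350312 ≈ 0.431

0.431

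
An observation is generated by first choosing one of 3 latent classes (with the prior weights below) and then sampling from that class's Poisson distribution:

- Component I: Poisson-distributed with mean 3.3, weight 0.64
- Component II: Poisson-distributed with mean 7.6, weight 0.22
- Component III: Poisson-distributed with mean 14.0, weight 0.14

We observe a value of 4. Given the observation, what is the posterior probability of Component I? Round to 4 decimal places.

0.8828

Posterior ∝ prior × likelihood, so P(k | x) ∝ π_k f_k(x); normalise over all components.
Evaluate each component's likelihood at the observed value:
  p_I = e^(−3.3)·3.3^4/4! = 0.182252
  p_II = e^(−7.6)·7.6^4/4! = 0.0695673
  p_III = e^(−14.0)·14.0^4/4! = 0.001331
Unnormalised posteriors:
  π_I·p_I = 0.64 × 0.182252 = 0.116641
  π_II·p_II = 0.22 × 0.0695673 = 0.0153048
  π_III·p_III = 0.14 × 0.001331 = 0.00018634
Marginal: 0.116641 + 0.0153048 + 0.00018634 = 0.132133
So the posterior for Component I is 0.116641 / 0.132133 ≈ 0.8828.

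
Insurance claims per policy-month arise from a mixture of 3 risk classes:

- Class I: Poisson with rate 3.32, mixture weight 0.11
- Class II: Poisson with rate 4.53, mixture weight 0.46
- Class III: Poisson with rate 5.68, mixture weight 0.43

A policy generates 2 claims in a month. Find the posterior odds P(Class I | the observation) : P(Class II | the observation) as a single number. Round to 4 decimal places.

0.4307

Only the two components matter; the odds are (P(Z=i) f_i(x)) / (P(Z=j) f_j(x)).
Poisson probabilities:
  p_I = 0.199245
  p_II = 0.110615
  p_III = 0.0550648
Odds = (0.11/0.46) × (0.199245/0.110615) = 0.23913 × 1.80126 ≈ 0.4307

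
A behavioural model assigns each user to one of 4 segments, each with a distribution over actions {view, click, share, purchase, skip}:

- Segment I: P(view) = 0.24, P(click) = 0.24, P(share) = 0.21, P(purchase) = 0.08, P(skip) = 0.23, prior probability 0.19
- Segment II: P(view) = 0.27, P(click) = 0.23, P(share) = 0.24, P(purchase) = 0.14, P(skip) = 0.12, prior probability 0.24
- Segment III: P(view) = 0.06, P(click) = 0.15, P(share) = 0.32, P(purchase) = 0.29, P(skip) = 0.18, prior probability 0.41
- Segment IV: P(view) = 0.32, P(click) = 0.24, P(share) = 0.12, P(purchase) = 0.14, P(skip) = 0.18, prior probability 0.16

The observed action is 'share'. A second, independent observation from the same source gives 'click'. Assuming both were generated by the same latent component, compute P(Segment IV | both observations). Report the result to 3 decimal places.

0.098

Posterior ∝ prior × likelihood, so P(k | x) ∝ π_k f_k(x); normalise over all components.
Since both observations come from the same component, the likelihood for component k is f_k(x₁)·f_k(x₂).
  f_I = [P(share | comp) = 0.21] × [0.24] = 0.0504
  f_II = [P(share | comp) = 0.24] × [0.23] = 0.0552
  f_III = [P(share | comp) = 0.32] × [0.15] = 0.048
  f_IV = [P(share | comp) = 0.12] × [0.24] = 0.0288
Multiply by the mixture weights:
  π_I·f_I = 0.19 × 0.0504 = 0.009576
  π_II·f_II = 0.24 × 0.0552 = 0.013248
  π_III·f_III = 0.41 × 0.048 = 0.01968
  π_IV·f_IV = 0.16 × 0.0288 = 0.004608
Normaliser: 0.009576 + 0.013248 + 0.01968 + 0.004608 = 0.047112
P(Segment IV | x₁,x₂) = 0.004608 / 0.047112 ≈ 0.098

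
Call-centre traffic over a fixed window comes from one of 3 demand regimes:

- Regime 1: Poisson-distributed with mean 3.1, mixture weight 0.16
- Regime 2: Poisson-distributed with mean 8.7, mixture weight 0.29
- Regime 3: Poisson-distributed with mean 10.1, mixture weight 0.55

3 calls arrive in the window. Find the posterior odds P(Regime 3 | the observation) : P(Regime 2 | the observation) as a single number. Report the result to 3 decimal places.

Only the two components matter; the odds are (π_i f_i(x)) / (π_j f_j(x)).
Component likelihoods at x = 3 calls:
  p_1 = e^(−3.1)·3.1^3/3! = 0.223677
  p_2 = e^(−8.7)·8.7^3/3! = 0.0182829
  p_3 = e^(−10.1)·10.1^3/3! = 0.00705405
Odds = (0.55/0.29) × (0.00705405/0.0182829) = 1.89655 × 0.385828 ≈ 0.732

0.732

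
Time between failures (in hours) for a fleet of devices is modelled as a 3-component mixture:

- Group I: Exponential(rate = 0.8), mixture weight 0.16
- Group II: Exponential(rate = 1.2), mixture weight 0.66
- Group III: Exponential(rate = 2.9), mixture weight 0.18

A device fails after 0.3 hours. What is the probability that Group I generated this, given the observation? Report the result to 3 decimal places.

0.115

P(component k | x) = π_k·f_k(x) / marginal(x), where marginal(x) = Σ_j π_j·f_j(x).
Exponential densities:
  p_I = 0.629302
  p_II = 0.837212
  p_III = 1.21496
Unnormalised posteriors:
  π_I·p_I = 0.16 × 0.629302 = 0.100688
  π_II·p_II = 0.66 × 0.837212 = 0.55256
  π_III·p_III = 0.18 × 1.21496 = 0.218693
Normaliser: 0.100688 + 0.55256 + 0.218693 = 0.871941
P(Group I | the observation) = 0.100688 / 0.871941 ≈ 0.115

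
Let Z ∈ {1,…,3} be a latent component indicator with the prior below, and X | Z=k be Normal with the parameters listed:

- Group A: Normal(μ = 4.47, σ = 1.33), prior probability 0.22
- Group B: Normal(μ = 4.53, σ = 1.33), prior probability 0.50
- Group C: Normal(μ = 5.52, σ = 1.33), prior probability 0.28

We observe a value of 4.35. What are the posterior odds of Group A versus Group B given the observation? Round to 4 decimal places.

Since P(k|x) ∝ π_k f_k(x), the posterior odds are π_i f_i(x) / (π_j f_j(x)).
Normal densities:
  p_A = (1/(1.33·√(2π)))·exp(−(4.35−4.47)²/(2·1.33²)) = 0.299957·exp(-0.00407) = 0.298738
  p_B = (1/(1.33·√(2π)))·exp(−(4.35−4.53)²/(2·1.33²)) = 0.299957·exp(-0.00916) = 0.297222
  p_C = (1/(1.33·√(2π)))·exp(−(4.35−5.52)²/(2·1.33²)) = 0.299957·exp(-0.38694) = 0.203711
Posterior odds = (π_A·p_A) / (π_B·p_B) = (0.22·0.298738) / (0.50·0.297222) = 0.0657224 / 0.148611 ≈ 0.4422

0.4422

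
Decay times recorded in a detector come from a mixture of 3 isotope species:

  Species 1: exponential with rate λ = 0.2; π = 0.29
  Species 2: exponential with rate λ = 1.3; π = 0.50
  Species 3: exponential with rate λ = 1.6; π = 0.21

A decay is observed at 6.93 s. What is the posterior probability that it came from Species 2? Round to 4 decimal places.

By Bayes' theorem, P(k | x) = P(Z=k) f_k(x) / Σ_j P(Z=j) f_j(x).
Evaluate each component's likelihood at the observed value:
  L_1 = 0.0500147
  L_2 = 0.000158995
  L_3 = 2.44716e-05
Multiply by the mixture weights:
  P(Z=1)·L_1 = 0.29 × 0.0500147 = 0.0145043
  P(Z=2)·L_2 = 0.50 × 0.000158995 = 7.94977e-05
  P(Z=3)·L_3 = 0.21 × 2.44716e-05 = 5.13904e-06
Denominator: 0.0145043 + 7.94977e-05 + 5.13904e-06 = 0.0145889
P(Species 2 | the observation) ≈ 0.0054

0.0054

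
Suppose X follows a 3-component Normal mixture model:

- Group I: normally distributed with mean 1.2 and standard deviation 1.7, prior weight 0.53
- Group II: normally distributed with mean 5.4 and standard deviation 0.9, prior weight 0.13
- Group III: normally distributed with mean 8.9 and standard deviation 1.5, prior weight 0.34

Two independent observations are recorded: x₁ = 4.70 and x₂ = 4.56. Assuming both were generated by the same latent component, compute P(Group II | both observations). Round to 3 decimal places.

0.960

The responsibility of component k is w_k f_k(x) divided by Σ_j w_j f_j(x).
Since both observations come from the same component, the likelihood for component k is f_k(x₁)·f_k(x₂).
  f_I = [(1/(1.7·√(2π)))·exp(−(4.70−1.2)²/(2·1.7²)) = 0.234672·exp(-2.11938) = 0.0281856] × [0.0332805] = 0.00093803
  f_II = [(1/(0.9·√(2π)))·exp(−(4.70−5.4)²/(2·0.9²)) = 0.443269·exp(-0.30247) = 0.327572] × [0.286753] = 0.0939323
  f_III = [(1/(1.5·√(2π)))·exp(−(4.70−8.9)²/(2·1.5²)) = 0.265962·exp(-3.92000) = 0.00527697] × [0.00404573] = 2.13492e-05
Multiply by the mixture weights:
  w_I·f_I = 0.53 × 0.00093803 = 0.000497156
  w_II·f_II = 0.13 × 0.0939323 = 0.0122112
  w_III·f_III = 0.34 × 2.13492e-05 = 7.25873e-06
Marginal: 0.000497156 + 0.0122112 + 7.25873e-06 = 0.0127156
So the posterior for Group II is 0.0122112 / 0.0127156 ≈ 0.960.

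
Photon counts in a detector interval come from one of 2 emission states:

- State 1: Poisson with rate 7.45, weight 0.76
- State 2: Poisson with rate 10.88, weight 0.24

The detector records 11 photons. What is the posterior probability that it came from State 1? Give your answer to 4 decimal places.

By Bayes' theorem, P(k | x) = P(Z=k) f_k(x) / Σ_j P(Z=j) f_j(x).
Component likelihoods at x = 11 photons:
  p_1 = e^(−7.45)·7.45^11/11! = 0.057157
  p_2 = e^(−10.88)·10.88^11/11! = 0.119299
Multiply by the mixture weights:
  P(Z=1)·p_1 = 0.76 × 0.057157 = 0.0434393
  P(Z=2)·p_2 = 0.24 × 0.119299 = 0.0286318
Normaliser: 0.0434393 + 0.0286318 = 0.0720712
P(State 1 | the observation) = 0.0434393 / 0.0720712 ≈ 0.6027

0.6027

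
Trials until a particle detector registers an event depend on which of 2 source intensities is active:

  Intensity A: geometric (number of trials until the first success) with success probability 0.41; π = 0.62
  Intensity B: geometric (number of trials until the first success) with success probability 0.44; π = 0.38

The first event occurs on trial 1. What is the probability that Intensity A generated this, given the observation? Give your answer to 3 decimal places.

Posterior ∝ prior × likelihood, so P(k | x) ∝ w_k f_k(x); normalise over all components.
Component likelihoods at x = 1:
  p_A = 0.41
  p_B = 0.44
Prior × likelihood for each component:
  w_A·p_A = 0.62 × 0.41 = 0.2542
  w_B·p_B = 0.38 × 0.44 = 0.1672
Normaliser: 0.2542 + 0.1672 = 0.4214
P(Intensity A | the observation) = 0.2542 / 0.4214 ≈ 0.603

0.603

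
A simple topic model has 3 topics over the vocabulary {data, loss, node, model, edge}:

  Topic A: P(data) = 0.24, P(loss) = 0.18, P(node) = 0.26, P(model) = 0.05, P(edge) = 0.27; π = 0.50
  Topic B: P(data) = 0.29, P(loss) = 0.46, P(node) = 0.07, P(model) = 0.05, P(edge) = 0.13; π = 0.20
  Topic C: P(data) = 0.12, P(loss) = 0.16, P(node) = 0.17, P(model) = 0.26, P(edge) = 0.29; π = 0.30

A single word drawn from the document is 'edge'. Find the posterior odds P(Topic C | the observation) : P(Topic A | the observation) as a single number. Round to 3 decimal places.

Since P(k|x) ∝ π_k f_k(x), the posterior odds are π_i f_i(x) / (π_j f_j(x)).
Evaluate each component's likelihood at the observed value:
  p_A = P(edge | comp) = 0.27
  p_B = P(edge | comp) = 0.13
  p_C = P(edge | comp) = 0.29
Odds = (0.30/0.50) × (0.29/0.27) = 0.6 × 1.07407 ≈ 0.644

0.644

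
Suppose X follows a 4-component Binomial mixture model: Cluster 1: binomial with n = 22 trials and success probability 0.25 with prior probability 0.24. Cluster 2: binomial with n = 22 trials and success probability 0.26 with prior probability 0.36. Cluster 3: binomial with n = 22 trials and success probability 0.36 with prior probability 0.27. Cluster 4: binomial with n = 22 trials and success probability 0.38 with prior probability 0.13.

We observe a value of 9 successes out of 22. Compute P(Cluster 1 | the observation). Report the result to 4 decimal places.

P(component k | x) = π_k·f_k(x) / marginal(x), where marginal(x) = Σ_j π_j·f_j(x).
Component likelihoods at x = 9 successes out of 22:
  f_1 = C(22,9)·0.25^9·0.75^13 = 497420·3.8147e-06·0.0237573 = 0.0450796
  f_2 = C(22,9)·0.26^9·0.74^13 = 497420·5.4295e-06·0.0199532 = 0.0538885
  f_3 = C(22,9)·0.36^9·0.64^13 = 497420·0.00010156·0.00302231 = 0.152681
  f_4 = C(22,9)·0.38^9·0.62^13 = 497420·0.000165216·0.00200029 = 0.164387
Weight by the priors:
  π_1·f_1 = 0.24 × 0.0450796 = 0.0108191
  π_2·f_2 = 0.36 × 0.0538885 = 0.0193998
  π_3·f_3 = 0.27 × 0.152681 = 0.0412239
  π_4·f_4 = 0.13 × 0.164387 = 0.0213703
Normaliser: 0.0108191 + 0.0193998 + 0.0412239 + 0.0213703 = 0.0928132
P(Cluster 1 | the observation) = 0.0108191 / 0.0928132 ≈ 0.1166

0.1166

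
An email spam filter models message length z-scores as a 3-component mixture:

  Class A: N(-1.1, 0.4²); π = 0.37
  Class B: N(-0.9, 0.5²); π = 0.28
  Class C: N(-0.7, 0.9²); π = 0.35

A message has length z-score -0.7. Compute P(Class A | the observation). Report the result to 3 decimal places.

Apply Bayes' rule: the posterior for each component is proportional to its prior times its likelihood at x.
Evaluate each component's likelihood at the observed value:
  L_A = (1/(0.4·√(2π)))·exp(−(-0.7−-1.1)²/(2·0.4²)) = 0.997356·exp(-0.50000) = 0.604927
  L_B = (1/(0.5·√(2π)))·exp(−(-0.7−-0.9)²/(2·0.5²)) = 0.797885·exp(-0.08000) = 0.73654
  L_C = (1/(0.9·√(2π)))·exp(−(-0.7−-0.7)²/(2·0.9²)) = 0.443269·exp(-0.00000) = 0.443269
Weight by the priors:
  w_A·L_A = 0.37 × 0.604927 = 0.223823
  w_B·L_B = 0.28 × 0.73654 = 0.206231
  w_C·L_C = 0.35 × 0.443269 = 0.155144
Sum: 0.223823 + 0.206231 + 0.155144 = 0.585198
P(Class A | data) ≈ 0.382

0.382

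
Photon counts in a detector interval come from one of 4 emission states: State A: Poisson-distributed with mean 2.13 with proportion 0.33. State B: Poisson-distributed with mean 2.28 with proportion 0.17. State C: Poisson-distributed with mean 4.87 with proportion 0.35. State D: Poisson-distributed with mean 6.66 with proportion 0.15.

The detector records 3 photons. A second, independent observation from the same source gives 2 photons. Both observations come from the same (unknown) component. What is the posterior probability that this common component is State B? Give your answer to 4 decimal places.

0.2933

Apply Bayes' rule: the posterior for each component is proportional to its prior times its likelihood at x.
Since both observations come from the same component, the likelihood for component k is f_k(x₁)·f_k(x₂).
  f_A = [0.191399] × [0.269576] = 0.0515967
  f_B = [0.202051] × [0.265857] = 0.0537168
  f_C = [0.147714] × [0.0909942] = 0.0134411
  f_D = [0.0630769] × [0.028413] = 0.0017922
Prior × likelihood for each component:
  π_A·f_A = 0.33 × 0.0515967 = 0.0170269
  π_B·f_B = 0.17 × 0.0537168 = 0.00913186
  π_C·f_C = 0.35 × 0.0134411 = 0.00470439
  π_D·f_D = 0.15 × 0.0017922 = 0.000268831
Denominator: 0.0170269 + 0.00913186 + 0.00470439 + 0.000268831 = 0.031132
Responsibility of State B: 0.00913186 / 0.031132 ≈ 0.2933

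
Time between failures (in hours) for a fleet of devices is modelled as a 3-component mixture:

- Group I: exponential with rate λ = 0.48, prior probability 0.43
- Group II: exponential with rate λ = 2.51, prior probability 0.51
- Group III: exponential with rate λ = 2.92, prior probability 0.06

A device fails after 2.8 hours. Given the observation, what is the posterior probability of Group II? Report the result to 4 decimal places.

By Bayes' theorem, P(k | x) = π_k f_k(x) / Σ_j π_j f_j(x).
Component likelihoods at x = 2.8 hours:
  f_I = 0.125184
  f_II = 0.00222563
  f_III = 0.000821469
Unnormalised posteriors:
  π_I·f_I = 0.43 × 0.125184 = 0.0538292
  π_II·f_II = 0.51 × 0.00222563 = 0.00113507
  π_III·f_III = 0.06 × 0.000821469 = 4.92881e-05
Normaliser: 0.0538292 + 0.00113507 + 4.92881e-05 = 0.0550136
So the posterior for Group II is 0.00113507 / 0.0550136 ≈ 0.0206.

0.0206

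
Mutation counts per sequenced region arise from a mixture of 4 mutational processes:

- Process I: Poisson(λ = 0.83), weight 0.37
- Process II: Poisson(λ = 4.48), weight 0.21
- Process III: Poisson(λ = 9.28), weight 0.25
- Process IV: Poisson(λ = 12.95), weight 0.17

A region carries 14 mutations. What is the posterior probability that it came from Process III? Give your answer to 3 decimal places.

Apply Bayes' rule: the posterior for each component is proportional to its prior times its likelihood at x.
Poisson probabilities:
  L_I = 3.68316e-13
  L_II = 0.000170547
  L_III = 0.0375847
  L_IV = 0.101685
Multiply by the mixture weights:
  P(Z=I)·L_I = 0.37 × 3.68316e-13 = 1.36277e-13
  P(Z=II)·L_II = 0.21 × 0.000170547 = 3.58149e-05
  P(Z=III)·L_III = 0.25 × 0.0375847 = 0.00939616
  P(Z=IV)·L_IV = 0.17 × 0.101685 = 0.0172864
Marginal: 1.36277e-13 + 3.58149e-05 + 0.00939616 + 0.0172864 = 0.0267183
P(Process III | x) ≈ 0.352

0.352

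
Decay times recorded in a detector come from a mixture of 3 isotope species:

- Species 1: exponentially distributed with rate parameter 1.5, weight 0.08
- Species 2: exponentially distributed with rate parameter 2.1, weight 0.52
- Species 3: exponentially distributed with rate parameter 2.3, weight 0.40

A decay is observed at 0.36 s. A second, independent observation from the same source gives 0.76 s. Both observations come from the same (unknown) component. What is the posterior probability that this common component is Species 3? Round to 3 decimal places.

The responsibility of component k is π_k f_k(x) divided by Σ_j π_j f_j(x).
Since both observations come from the same component, the likelihood for component k is f_k(x₁)·f_k(x₂).
  f_1 = [0.874122] × [0.479729] = 0.419341
  f_2 = [0.986036] × [0.425682] = 0.419738
  f_3 = [1.00492] × [0.40048] = 0.402451
Weight by the priors:
  π_1·f_1 = 0.08 × 0.419341 = 0.0335473
  π_2·f_2 = 0.52 × 0.419738 = 0.218264
  π_3·f_3 = 0.40 × 0.402451 = 0.16098
Denominator: 0.0335473 + 0.218264 + 0.16098 = 0.412791
So the posterior for Species 3 is 0.16098 / 0.412791 ≈ 0.390.

0.390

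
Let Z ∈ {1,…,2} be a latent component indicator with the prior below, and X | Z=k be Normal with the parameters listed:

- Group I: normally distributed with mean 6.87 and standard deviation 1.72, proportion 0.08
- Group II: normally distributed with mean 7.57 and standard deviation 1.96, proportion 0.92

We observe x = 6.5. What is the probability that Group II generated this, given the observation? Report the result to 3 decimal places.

Posterior ∝ prior × likelihood, so P(k | x) ∝ π_k f_k(x); normalise over all components.
Evaluate each component's likelihood at the observed value:
  p_I = 0.226638
  p_II = 0.175363
Prior × likelihood for each component:
  π_I·p_I = 0.08 × 0.226638 = 0.0181311
  π_II·p_II = 0.92 × 0.175363 = 0.161334
Denominator: 0.0181311 + 0.161334 = 0.179465
P(Group II | x) ≈ 0.899

0.899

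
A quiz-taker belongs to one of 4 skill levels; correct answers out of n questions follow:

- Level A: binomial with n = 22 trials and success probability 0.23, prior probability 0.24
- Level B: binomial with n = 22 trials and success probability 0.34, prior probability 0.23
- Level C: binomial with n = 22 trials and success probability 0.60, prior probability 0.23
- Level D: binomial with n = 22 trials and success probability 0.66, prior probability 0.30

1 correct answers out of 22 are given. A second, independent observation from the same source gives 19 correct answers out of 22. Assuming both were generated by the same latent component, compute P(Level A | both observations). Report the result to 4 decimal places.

0.0104

The responsibility of component k is π_k f_k(x) divided by Σ_j π_j f_j(x).
Since both observations come from the same component, the likelihood for component k is f_k(x₁)·f_k(x₂).
  p_A = [0.0209149] × [5.24592e-10] = 1.09718e-11
  p_B = [0.0012143] × [5.54948e-07] = 6.7387e-10
  p_C = [5.80542e-08] × [0.00600585] = 3.48665e-10
  p_D = [2.10389e-09] × [0.0225576] = 4.74587e-11
Weight by the priors:
  π_A·p_A = 0.24 × 1.09718e-11 = 2.63323e-12
  π_B·p_B = 0.23 × 6.7387e-10 = 1.5499e-10
  π_C·p_C = 0.23 × 3.48665e-10 = 8.01929e-11
  π_D·p_D = 0.30 × 4.74587e-11 = 1.42376e-11
Denominator: 2.63323e-12 + 1.5499e-10 + 8.01929e-11 + 1.42376e-11 = 2.52054e-10
P(Level A | x₁, x₂) ≈ 0.0104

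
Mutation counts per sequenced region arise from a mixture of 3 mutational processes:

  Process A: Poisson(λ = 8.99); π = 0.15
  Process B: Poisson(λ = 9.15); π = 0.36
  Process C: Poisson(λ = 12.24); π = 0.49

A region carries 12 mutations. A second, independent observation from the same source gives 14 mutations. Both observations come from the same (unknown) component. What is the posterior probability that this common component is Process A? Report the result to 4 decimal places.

0.0533

The responsibility of component k is w_k f_k(x) divided by Σ_j w_j f_j(x).
Since both observations come from the same component, the likelihood for component k is f_k(x₁)·f_k(x₂).
  f_A = [e^(−8.99)·8.99^12/12! = 0.0725224] × [0.0322048] = 0.00233556
  f_B = [e^(−9.15)·9.15^12/12! = 0.0763698] × [0.0351312] = 0.00268296
  f_C = [e^(−12.24)·12.24^12/12! = 0.114097] × [0.0939219] = 0.0107162
Unnormalised posteriors:
  w_A·f_A = 0.15 × 0.00233556 = 0.000350335
  w_B·f_B = 0.36 × 0.00268296 = 0.000965865
  w_C·f_C = 0.49 × 0.0107162 = 0.00525096
Sum: 0.000350335 + 0.000965865 + 0.00525096 = 0.00656716
P(Process A | data) ≈ 0.0533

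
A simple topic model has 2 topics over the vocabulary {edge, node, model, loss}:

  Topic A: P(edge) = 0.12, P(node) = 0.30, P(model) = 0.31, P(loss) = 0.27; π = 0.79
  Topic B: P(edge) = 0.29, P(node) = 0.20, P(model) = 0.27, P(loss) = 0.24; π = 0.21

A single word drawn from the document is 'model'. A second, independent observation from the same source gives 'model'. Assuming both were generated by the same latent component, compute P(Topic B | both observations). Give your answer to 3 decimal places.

0.168

Apply Bayes' rule: the posterior for each component is proportional to its prior times its likelihood at x.
Since both observations come from the same component, the likelihood for component k is f_k(x₁)·f_k(x₂).
  f_A = [P(model | comp) = 0.31] × [0.31] = 0.0961
  f_B = [P(model | comp) = 0.27] × [0.27] = 0.0729
Prior × likelihood for each component:
  π_A·f_A = 0.79 × 0.0961 = 0.075919
  π_B·f_B = 0.21 × 0.0729 = 0.015309
Denominator: 0.075919 + 0.015309 = 0.091228
P(Topic B | x₁,x₂) = 0.015309 / 0.091228 ≈ 0.168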